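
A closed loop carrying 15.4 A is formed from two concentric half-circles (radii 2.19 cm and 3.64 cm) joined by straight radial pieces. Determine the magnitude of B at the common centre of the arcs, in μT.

The radial connectors point toward the centre, so dl × r̂ = 0 and they contribute nothing.
Each semicircle gives μ₀I/(4R): inner arc 2.21×10⁻⁴ T, outer arc 1.33×10⁻⁴ T.
The two arcs carry current in opposite angular senses, so their fields oppose: B = |2.21×10⁻⁴ − 1.33×10⁻⁴| = 8.80×10⁻⁵ T.

B ≈ 88.0 μT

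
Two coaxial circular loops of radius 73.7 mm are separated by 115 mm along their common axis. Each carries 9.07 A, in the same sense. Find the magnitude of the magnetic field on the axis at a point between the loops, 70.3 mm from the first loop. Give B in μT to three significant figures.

B ≈ 77.6 μT

Each loop contributes B = μ₀IR²/[2(R²+z²)^(3/2)] on the axis, with z measured from that loop.
Loop 1 (z = 0.0703 m): B₁ = 2.93×10⁻⁵ T. Loop 2 (z = 0.0447 m): B₂ = 4.83×10⁻⁵ T.
The fields add: B = B₁ + B₂ = 7.76×10⁻⁵ T.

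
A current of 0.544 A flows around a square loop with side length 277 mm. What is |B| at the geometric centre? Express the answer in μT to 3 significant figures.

Each side is a finite straight segment at perpendicular distance d = a/(2 tan(π/4)) = 0.1385 m from the centre, with end-angles ±π/4.
One side contributes B₁ = (μ₀I/4πd)·2 sin(π/4) = 5.55×10⁻⁷ T.
All 4 sides add in the same direction: B = 4 × 5.55×10⁻⁷ = 2.22×10⁻⁶ T.

B ≈ 2.22 μT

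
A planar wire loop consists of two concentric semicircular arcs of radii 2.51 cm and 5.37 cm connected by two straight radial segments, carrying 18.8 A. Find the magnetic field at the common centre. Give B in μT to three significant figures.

B ≈ 125 μT

The radial connectors point toward the centre, so dl × r̂ = 0 and they contribute nothing.
Each semicircle gives μ₀I/(4R): inner arc 2.35×10⁻⁴ T, outer arc 1.10×10⁻⁴ T.
The two arcs carry current in opposite angular senses, so their fields oppose: B = |2.35×10⁻⁴ − 1.10×10⁻⁴| = 1.25×10⁻⁴ T.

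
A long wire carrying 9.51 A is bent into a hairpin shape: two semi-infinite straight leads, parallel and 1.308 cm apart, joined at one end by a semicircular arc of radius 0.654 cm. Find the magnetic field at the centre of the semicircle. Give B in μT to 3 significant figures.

B ≈ 748 μT

The semicircular arc contributes B_arc = μ₀I·π/(4πR) = μ₀I/(4R) = 4.57×10⁻⁴ T.
Each semi-infinite lead is at perpendicular distance R = 0.00654 m from the centre, with the perpendicular foot at its near end, so it contributes μ₀I/(4πR); both point the same way, together 2.91×10⁻⁴ T.
Arc and leads all point the same direction: B = 4.57×10⁻⁴ + 2.91×10⁻⁴ = 7.48×10⁻⁴ T.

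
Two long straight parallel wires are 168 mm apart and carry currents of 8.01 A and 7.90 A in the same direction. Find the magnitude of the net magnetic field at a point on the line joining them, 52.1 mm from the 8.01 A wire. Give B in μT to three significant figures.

Each long wire gives B = μ₀I/(2πd). Distances are d₁ = 0.0521 m and d₂ = 0.1159 m.
B₁ = 3.07×10⁻⁵ T, B₂ = 1.36×10⁻⁵ T.
Between parallel currents the two contributions point in opposite directions, so they subtract. B = |B₁ − B₂| = |3.07×10⁻⁵ − 1.36×10⁻⁵| = 1.71×10⁻⁵ T.

B ≈ 17.1 μT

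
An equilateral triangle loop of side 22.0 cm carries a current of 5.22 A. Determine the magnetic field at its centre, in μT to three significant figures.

B ≈ 42.7 μT

Each side is a finite straight segment at perpendicular distance d = a/(2 tan(π/3)) = 0.06351 m from the centre, with end-angles ±π/3.
One side contributes B₁ = (μ₀I/4πd)·2 sin(π/3) = 1.42×10⁻⁵ T.
All 3 sides add in the same direction: B = 3 × 1.42×10⁻⁵ = 4.27×10⁻⁵ T.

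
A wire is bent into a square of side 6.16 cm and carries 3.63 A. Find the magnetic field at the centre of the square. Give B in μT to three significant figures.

B ≈ 66.7 μT

Each side is a finite straight segment at perpendicular distance d = a/(2 tan(π/4)) = 0.0308 m from the centre, with end-angles ±π/4.
One side contributes B₁ = (μ₀I/4πd)·2 sin(π/4) = 1.67×10⁻⁵ T.
All 4 sides add in the same direction: B = 4 × 1.67×10⁻⁵ = 6.67×10⁻⁵ T.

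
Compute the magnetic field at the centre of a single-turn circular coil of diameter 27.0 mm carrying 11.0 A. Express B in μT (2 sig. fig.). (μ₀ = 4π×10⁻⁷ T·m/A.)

At the centre of a circular loop the Biot–Savart law gives B = μ₀I/(2R) (so R = 0.0135 m).
B = (4π×10⁻⁷ × 11.0) / (2 × 0.0135) = 5.12×10⁻⁴ T.

B ≈ 510 μT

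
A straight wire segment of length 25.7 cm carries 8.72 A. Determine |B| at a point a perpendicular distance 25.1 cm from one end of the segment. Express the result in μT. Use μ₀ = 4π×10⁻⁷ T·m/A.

B ≈ 2.49 μT

For a finite straight segment, B = (μ₀I/4πd)(sinθ₁ + sinθ₂), where θ₁, θ₂ are the angles from the perpendicular to each end.
The perpendicular foot is at one end, so the two end-offsets along the wire are 0 and L = 0.257 m.
sinθ₁ = 0/√(0²+0.251²) = 0.0000; sinθ₂ = 0.257/√(0.257²+0.251²) = 0.7154.
B = (4π×10⁻⁷ × 8.72) / (4π × 0.251) × (0.0000 + 0.7154) = 2.49×10⁻⁶ T.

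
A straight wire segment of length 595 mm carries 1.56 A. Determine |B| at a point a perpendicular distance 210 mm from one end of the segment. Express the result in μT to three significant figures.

For a finite straight segment, B = (μ₀I/4πd)(sinθ₁ + sinθ₂), where θ₁, θ₂ are the angles from the perpendicular to each end.
The perpendicular foot is at one end, so the two end-offsets along the wire are 0 and L = 0.595 m.
sinθ₁ = 0/√(0²+0.21²) = 0.0000; sinθ₂ = 0.595/√(0.595²+0.21²) = 0.9430.
B = (4π×10⁻⁷ × 1.56) / (4π × 0.21) × (0.0000 + 0.9430) = 7.01×10⁻⁷ T.

B ≈ 0.701 μT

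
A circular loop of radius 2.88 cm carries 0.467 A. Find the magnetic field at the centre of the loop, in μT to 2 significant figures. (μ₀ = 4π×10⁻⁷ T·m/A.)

At the centre of a circular loop the Biot–Savart law gives B = μ₀I/(2R).
B = (4π×10⁻⁷ × 0.467) / (2 × 0.0288) = 1.02×10⁻⁵ T.

B ≈ 10 μT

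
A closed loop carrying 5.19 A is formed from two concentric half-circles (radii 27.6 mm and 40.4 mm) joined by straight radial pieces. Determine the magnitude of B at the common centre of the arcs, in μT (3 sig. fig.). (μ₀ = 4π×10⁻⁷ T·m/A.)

B ≈ 18.7 μT

The radial connectors point toward the centre, so dl × r̂ = 0 and they contribute nothing.
Each semicircle gives μ₀I/(4R): inner arc 5.91×10⁻⁵ T, outer arc 4.04×10⁻⁵ T.
The two arcs carry current in opposite angular senses, so their fields oppose: B = |5.91×10⁻⁵ − 4.04×10⁻⁵| = 1.87×10⁻⁵ T.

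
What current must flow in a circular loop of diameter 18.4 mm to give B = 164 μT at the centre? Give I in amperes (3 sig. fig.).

At the centre of a circular loop B = μ₀I/(2R), so I = 2RB/μ₀.
With R = 0.0092 m, I = 2 × 0.0092 × 1.64×10⁻⁴ / (4π×10⁻⁷) = 2.40 A.

I ≈ 2.40 A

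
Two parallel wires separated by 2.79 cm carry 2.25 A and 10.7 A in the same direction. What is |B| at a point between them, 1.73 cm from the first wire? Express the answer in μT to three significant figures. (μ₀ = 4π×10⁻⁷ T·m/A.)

Each long wire gives B = μ₀I/(2πd). Distances are d₁ = 0.0173 m and d₂ = 0.0106 m.
B₁ = 2.60×10⁻⁵ T, B₂ = 2.02×10⁻⁴ T.
Between parallel currents the two contributions point in opposite directions, so they subtract. B = |B₁ − B₂| = |2.60×10⁻⁵ − 2.02×10⁻⁴| = 1.76×10⁻⁴ T.

B ≈ 176 μT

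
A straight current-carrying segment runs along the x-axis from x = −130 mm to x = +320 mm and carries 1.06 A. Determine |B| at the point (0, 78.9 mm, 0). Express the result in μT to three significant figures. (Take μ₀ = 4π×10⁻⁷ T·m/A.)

For a finite straight segment, B = (μ₀I/4πd)(sinθ₁ + sinθ₂), where θ₁, θ₂ are the angles from the perpendicular to each end.
The perpendicular distance is d = 0.0789 m; the end-offsets along the wire are a = 0.13 m and b = 0.32 m.
sinθ₁ = 0.13/√(0.13²+0.0789²) = 0.8549; sinθ₂ = 0.32/√(0.32²+0.0789²) = 0.9709.
B = (4π×10⁻⁷ × 1.06) / (4π × 0.0789) × (0.8549 + 0.9709) = 2.45×10⁻⁶ T.

B ≈ 2.45 μT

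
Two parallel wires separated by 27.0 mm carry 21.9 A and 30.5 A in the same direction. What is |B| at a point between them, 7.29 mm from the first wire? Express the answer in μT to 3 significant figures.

B ≈ 291 μT

Each long wire gives B = μ₀I/(2πd). Distances are d₁ = 0.00729 m and d₂ = 0.01971 m.
B₁ = 6.01×10⁻⁴ T, B₂ = 3.09×10⁻⁴ T.
Between parallel currents the two contributions point in opposite directions, so they subtract. B = |B₁ − B₂| = |6.01×10⁻⁴ − 3.09×10⁻⁴| = 2.91×10⁻⁴ T.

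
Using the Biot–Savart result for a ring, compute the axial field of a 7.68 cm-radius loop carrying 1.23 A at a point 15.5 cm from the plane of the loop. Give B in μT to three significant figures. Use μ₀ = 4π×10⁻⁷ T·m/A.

On the axis of a circular loop, B = μ₀IR² / [2(R²+z²)^(3/2)].
R² + z² = (0.0768)² + (0.155)² = 0.02992 m², and (R²+z²)^(3/2) = 5.18×10⁻³ m³.
B = (4π×10⁻⁷ × 1.23 × 0.005898) / (2 × 5.18×10⁻³) = 8.81×10⁻⁷ T.

B ≈ 0.881 μT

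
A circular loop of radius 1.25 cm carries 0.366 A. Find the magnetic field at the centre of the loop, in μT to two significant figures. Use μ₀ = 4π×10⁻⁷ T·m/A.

B ≈ 18 μT

At the centre of a circular loop the Biot–Savart law gives B = μ₀I/(2R).
B = (4π×10⁻⁷ × 0.366) / (2 × 0.0125) = 1.84×10⁻⁵ T.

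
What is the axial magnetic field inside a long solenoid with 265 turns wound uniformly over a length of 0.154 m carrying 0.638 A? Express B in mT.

Inside a long solenoid, B = μ₀nI with n = 1721 turns/m.
B = 4π×10⁻⁷ × 1721 × 0.638 = 1.38×10⁻³ T.

B ≈ 1.38 mT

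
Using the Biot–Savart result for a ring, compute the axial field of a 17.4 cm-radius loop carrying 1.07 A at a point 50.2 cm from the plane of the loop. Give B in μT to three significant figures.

On the axis of a circular loop, B = μ₀IR² / [2(R²+z²)^(3/2)].
R² + z² = (0.174)² + (0.502)² = 0.2823 m², and (R²+z²)^(3/2) = 0.150 m³.
B = (4π×10⁻⁷ × 1.07 × 0.03028) / (2 × 0.150) = 1.36×10⁻⁷ T.

B ≈ 0.136 μT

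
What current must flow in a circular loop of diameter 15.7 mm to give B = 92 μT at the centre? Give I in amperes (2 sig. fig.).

I ≈ 1.1 A

At the centre of a circular loop B = μ₀I/(2R), so I = 2RB/μ₀.
With R = 0.00785 m, I = 2 × 0.00785 × 9.20×10⁻⁵ / (4π×10⁻⁷) = 1.15 A.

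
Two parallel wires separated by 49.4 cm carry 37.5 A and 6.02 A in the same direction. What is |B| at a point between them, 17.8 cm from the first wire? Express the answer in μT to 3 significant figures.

B ≈ 38.3 μT

Each long wire gives B = μ₀I/(2πd). Distances are d₁ = 0.178 m and d₂ = 0.316 m.
B₁ = 4.21×10⁻⁵ T, B₂ = 3.81×10⁻⁶ T.
Between parallel currents the two contributions point in opposite directions, so they subtract. B = |B₁ − B₂| = |4.21×10⁻⁵ − 3.81×10⁻⁶| = 3.83×10⁻⁵ T.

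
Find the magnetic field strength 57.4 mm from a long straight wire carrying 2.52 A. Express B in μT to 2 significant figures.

B ≈ 8.8 μT

For an infinitely long straight wire, B = μ₀I/(2πd).
B = (4π×10⁻⁷ × 2.52) / (2π × 0.0574) = 8.78×10⁻⁶ T.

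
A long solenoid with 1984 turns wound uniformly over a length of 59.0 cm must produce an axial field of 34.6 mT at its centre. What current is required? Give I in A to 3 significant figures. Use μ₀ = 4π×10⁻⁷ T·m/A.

I ≈ 8.19 A

Inside a long solenoid B = μ₀nI with n = 3363 m⁻¹, so I = B/(μ₀n).
I = 3.46×10⁻² / (4π×10⁻⁷ × 3363) = 8.19 A.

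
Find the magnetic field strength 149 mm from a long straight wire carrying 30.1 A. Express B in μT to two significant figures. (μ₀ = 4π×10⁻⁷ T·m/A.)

For an infinitely long straight wire, B = μ₀I/(2πd).
B = (4π×10⁻⁷ × 30.1) / (2π × 0.149) = 4.04×10⁻⁵ T.

B ≈ 40 μT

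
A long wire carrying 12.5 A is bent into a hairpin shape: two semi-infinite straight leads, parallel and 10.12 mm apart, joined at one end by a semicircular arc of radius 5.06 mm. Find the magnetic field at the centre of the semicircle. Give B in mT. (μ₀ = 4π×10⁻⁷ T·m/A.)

B ≈ 1.27 mT

The semicircular arc contributes B_arc = μ₀I·π/(4πR) = μ₀I/(4R) = 7.76×10⁻⁴ T.
Each semi-infinite lead is at perpendicular distance R = 0.00506 m from the centre, with the perpendicular foot at its near end, so it contributes μ₀I/(4πR); both point the same way, together 4.94×10⁻⁴ T.
Arc and leads all point the same direction: B = 7.76×10⁻⁴ + 4.94×10⁻⁴ = 1.27×10⁻³ T.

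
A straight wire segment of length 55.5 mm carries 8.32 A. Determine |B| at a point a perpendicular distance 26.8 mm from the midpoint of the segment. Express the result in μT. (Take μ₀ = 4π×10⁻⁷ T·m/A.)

B ≈ 44.7 μT

For a finite straight segment, B = (μ₀I/4πd)(sinθ₁ + sinθ₂), where θ₁, θ₂ are the angles from the perpendicular to each end.
The perpendicular from the point meets the wire at its midpoint, so each end is L/2 = 0.02775 m away along the wire.
sinθ₁ = 0.02775/√(0.02775²+0.0268²) = 0.7193; sinθ₂ = 0.02775/√(0.02775²+0.0268²) = 0.7193.
B = (4π×10⁻⁷ × 8.32) / (4π × 0.0268) × (0.7193 + 0.7193) = 4.47×10⁻⁵ T.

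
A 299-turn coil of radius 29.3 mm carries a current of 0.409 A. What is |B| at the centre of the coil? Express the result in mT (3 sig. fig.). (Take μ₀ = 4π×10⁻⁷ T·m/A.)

B ≈ 2.62 mT

For an N-turn flat coil, B = Nμ₀I/(2R) with R = 0.0293 m.
B = 299 × 8.77×10⁻⁶ T = 2.62×10⁻³ T.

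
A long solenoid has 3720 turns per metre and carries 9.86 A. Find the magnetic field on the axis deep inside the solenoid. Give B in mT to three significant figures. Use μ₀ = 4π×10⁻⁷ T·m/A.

B ≈ 46.1 mT

Inside a long solenoid, B = μ₀nI with n = 3720 turns/m.
B = 4π×10⁻⁷ × 3720 × 9.86 = 4.61×10⁻² T.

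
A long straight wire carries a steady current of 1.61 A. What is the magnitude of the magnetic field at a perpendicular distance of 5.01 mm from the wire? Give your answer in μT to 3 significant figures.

B ≈ 64.3 μT

For an infinitely long straight wire, B = μ₀I/(2πd).
B = (4π×10⁻⁷ × 1.61) / (2π × 0.00501) = 6.43×10⁻⁵ T.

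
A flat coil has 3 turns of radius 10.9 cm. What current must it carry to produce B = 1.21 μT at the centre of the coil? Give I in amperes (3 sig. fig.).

I ≈ 0.0700 A

For an N-turn coil, B = Nμ₀I/(2R) with R = 0.109 m, so I = 2RB/(Nμ₀) = 2 × 0.109 × 1.21×10⁻⁶ / (3 × 4π×10⁻⁷) = 7.00×10⁻² A.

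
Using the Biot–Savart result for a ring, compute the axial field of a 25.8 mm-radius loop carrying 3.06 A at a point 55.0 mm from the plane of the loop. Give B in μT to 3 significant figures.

B ≈ 5.71 μT

On the axis of a circular loop, B = μ₀IR² / [2(R²+z²)^(3/2)].
R² + z² = (0.0258)² + (0.055)² = 0.003691 m², and (R²+z²)^(3/2) = 2.24×10⁻⁴ m³.
B = (4π×10⁻⁷ × 3.06 × 0.0006656) / (2 × 2.24×10⁻⁴) = 5.71×10⁻⁶ T.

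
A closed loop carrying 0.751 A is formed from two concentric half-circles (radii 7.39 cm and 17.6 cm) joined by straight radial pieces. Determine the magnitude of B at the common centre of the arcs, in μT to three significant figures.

B ≈ 1.85 μT

The radial connectors point toward the centre, so dl × r̂ = 0 and they contribute nothing.
Each semicircle gives μ₀I/(4R): inner arc 3.19×10⁻⁶ T, outer arc 1.34×10⁻⁶ T.
The two arcs carry current in opposite angular senses, so their fields oppose: B = |3.19×10⁻⁶ − 1.34×10⁻⁶| = 1.85×10⁻⁶ T.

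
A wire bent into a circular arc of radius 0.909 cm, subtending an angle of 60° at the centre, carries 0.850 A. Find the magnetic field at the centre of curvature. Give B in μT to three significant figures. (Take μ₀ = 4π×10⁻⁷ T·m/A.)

B ≈ 9.79 μT

The Biot–Savart field of a circular arc at its centre is B = μ₀Iφ/(4πR), with φ = 1.047 rad.
B = (4π×10⁻⁷ × 0.850 × 1.047) / (4π × 0.00909) = 9.79×10⁻⁶ T.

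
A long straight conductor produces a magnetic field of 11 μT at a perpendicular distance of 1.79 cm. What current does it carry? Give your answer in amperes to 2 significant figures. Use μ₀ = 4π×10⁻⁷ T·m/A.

I ≈ 0.98 A

For a long straight wire B = μ₀I/(2πd), so I = 2πdB/μ₀.
I = 2π × 0.0179 × 1.10×10⁻⁵ / (4π×10⁻⁷) = 0.985 A.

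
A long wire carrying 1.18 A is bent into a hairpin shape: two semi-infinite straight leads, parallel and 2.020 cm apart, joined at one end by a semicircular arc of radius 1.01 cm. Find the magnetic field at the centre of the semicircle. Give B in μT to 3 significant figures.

B ≈ 60.1 μT

The semicircular arc contributes B_arc = μ₀I·π/(4πR) = μ₀I/(4R) = 3.67×10⁻⁵ T.
Each semi-infinite lead is at perpendicular distance R = 0.0101 m from the centre, with the perpendicular foot at its near end, so it contributes μ₀I/(4πR); both point the same way, together 2.34×10⁻⁵ T.
Arc and leads all point the same direction: B = 3.67×10⁻⁵ + 2.34×10⁻⁵ = 6.01×10⁻⁵ T.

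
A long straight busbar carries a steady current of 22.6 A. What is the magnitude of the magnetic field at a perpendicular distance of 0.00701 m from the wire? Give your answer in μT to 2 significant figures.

For an infinitely long straight wire, B = μ₀I/(2πd).
B = (4π×10⁻⁷ × 22.6) / (2π × 0.00701) = 6.45×10⁻⁴ T.

B ≈ 640 μT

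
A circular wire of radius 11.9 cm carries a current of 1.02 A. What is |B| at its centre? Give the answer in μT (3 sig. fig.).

B ≈ 5.39 μT

At the centre of a circular loop the Biot–Savart law gives B = μ₀I/(2R).
B = (4π×10⁻⁷ × 1.02) / (2 × 0.119) = 5.39×10⁻⁶ T.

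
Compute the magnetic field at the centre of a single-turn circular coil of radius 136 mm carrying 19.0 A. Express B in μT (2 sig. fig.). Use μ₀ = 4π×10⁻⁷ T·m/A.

B ≈ 88 μT

At the centre of a circular loop the Biot–Savart law gives B = μ₀I/(2R).
B = (4π×10⁻⁷ × 19.0) / (2 × 0.136) = 8.78×10⁻⁵ T.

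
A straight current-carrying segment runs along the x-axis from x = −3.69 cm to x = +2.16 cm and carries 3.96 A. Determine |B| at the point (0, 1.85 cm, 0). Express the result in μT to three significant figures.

For a finite straight segment, B = (μ₀I/4πd)(sinθ₁ + sinθ₂), where θ₁, θ₂ are the angles from the perpendicular to each end.
The perpendicular distance is d = 0.0185 m; the end-offsets along the wire are a = 0.0369 m and b = 0.0216 m.
sinθ₁ = 0.0369/√(0.0369²+0.0185²) = 0.8939; sinθ₂ = 0.0216/√(0.0216²+0.0185²) = 0.7595.
B = (4π×10⁻⁷ × 3.96) / (4π × 0.0185) × (0.8939 + 0.7595) = 3.54×10⁻⁵ T.

B ≈ 35.4 μT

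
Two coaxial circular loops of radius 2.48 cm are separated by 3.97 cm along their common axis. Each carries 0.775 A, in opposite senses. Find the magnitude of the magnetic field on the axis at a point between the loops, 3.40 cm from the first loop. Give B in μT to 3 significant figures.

B ≈ 14.2 μT

Each loop contributes B = μ₀IR²/[2(R²+z²)^(3/2)] on the axis, with z measured from that loop.
Loop 1 (z = 0.034 m): B₁ = 4.02×10⁻⁶ T. Loop 2 (z = 0.0057 m): B₂ = 1.82×10⁻⁵ T.
The fields oppose: B = |B₁ − B₂| = 1.42×10⁻⁵ T.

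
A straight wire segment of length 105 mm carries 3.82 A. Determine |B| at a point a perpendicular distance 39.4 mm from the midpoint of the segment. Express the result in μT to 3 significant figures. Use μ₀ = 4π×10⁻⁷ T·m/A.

B ≈ 15.5 μT

For a finite straight segment, B = (μ₀I/4πd)(sinθ₁ + sinθ₂), where θ₁, θ₂ are the angles from the perpendicular to each end.
The perpendicular from the point meets the wire at its midpoint, so each end is L/2 = 0.0525 m away along the wire.
sinθ₁ = 0.0525/√(0.0525²+0.0394²) = 0.7998; sinθ₂ = 0.0525/√(0.0525²+0.0394²) = 0.7998.
B = (4π×10⁻⁷ × 3.82) / (4π × 0.0394) × (0.7998 + 0.7998) = 1.55×10⁻⁵ T.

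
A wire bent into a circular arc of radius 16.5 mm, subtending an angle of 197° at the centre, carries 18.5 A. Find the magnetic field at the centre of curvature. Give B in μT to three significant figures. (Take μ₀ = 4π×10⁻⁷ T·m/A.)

The Biot–Savart field of a circular arc at its centre is B = μ₀Iφ/(4πR), with φ = 3.438 rad.
B = (4π×10⁻⁷ × 18.5 × 3.438) / (4π × 0.0165) = 3.86×10⁻⁴ T.

B ≈ 386 μT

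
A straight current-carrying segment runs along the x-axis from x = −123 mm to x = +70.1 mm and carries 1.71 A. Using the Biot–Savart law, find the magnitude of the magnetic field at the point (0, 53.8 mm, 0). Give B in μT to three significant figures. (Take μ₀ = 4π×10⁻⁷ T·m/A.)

For a finite straight segment, B = (μ₀I/4πd)(sinθ₁ + sinθ₂), where θ₁, θ₂ are the angles from the perpendicular to each end.
The perpendicular distance is d = 0.0538 m; the end-offsets along the wire are a = 0.123 m and b = 0.0701 m.
sinθ₁ = 0.123/√(0.123²+0.0538²) = 0.9162; sinθ₂ = 0.0701/√(0.0701²+0.0538²) = 0.7933.
B = (4π×10⁻⁷ × 1.71) / (4π × 0.0538) × (0.9162 + 0.7933) = 5.43×10⁻⁶ T.

B ≈ 5.43 μT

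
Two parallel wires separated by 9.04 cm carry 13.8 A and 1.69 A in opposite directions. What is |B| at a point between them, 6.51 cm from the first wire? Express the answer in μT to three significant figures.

B ≈ 55.8 μT

Each long wire gives B = μ₀I/(2πd). Distances are d₁ = 0.0651 m and d₂ = 0.0253 m.
B₁ = 4.24×10⁻⁵ T, B₂ = 1.34×10⁻⁵ T.
Between antiparallel currents both contributions point the same way, so they add. B = B₁ + B₂ = 4.24×10⁻⁵ + 1.34×10⁻⁵ = 5.58×10⁻⁵ T.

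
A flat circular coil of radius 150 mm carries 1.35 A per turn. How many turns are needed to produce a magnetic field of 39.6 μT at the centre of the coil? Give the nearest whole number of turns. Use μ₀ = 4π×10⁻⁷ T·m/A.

N = 7

For an N-turn coil, B = Nμ₀I/(2R). A single turn gives B₁ = 5.65×10⁻⁶ T with R = 0.15 m.
N = B/B₁ = 3.96×10⁻⁵ / 5.65×10⁻⁶ = 7.00.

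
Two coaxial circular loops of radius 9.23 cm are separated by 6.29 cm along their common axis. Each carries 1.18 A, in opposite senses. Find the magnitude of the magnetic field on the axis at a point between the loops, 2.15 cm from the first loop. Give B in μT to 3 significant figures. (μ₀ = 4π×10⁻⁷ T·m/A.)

B ≈ 1.32 μT

Each loop contributes B = μ₀IR²/[2(R²+z²)^(3/2)] on the axis, with z measured from that loop.
Loop 1 (z = 0.0215 m): B₁ = 7.42×10⁻⁶ T. Loop 2 (z = 0.0414 m): B₂ = 6.10×10⁻⁶ T.
The fields oppose: B = |B₁ − B₂| = 1.32×10⁻⁶ T.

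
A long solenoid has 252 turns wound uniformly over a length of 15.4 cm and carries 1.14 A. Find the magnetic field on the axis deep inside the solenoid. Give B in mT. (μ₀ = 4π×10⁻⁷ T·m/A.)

B ≈ 2.34 mT

Inside a long solenoid, B = μ₀nI with n = 1636 turns/m.
B = 4π×10⁻⁷ × 1636 × 1.14 = 2.34×10⁻³ T.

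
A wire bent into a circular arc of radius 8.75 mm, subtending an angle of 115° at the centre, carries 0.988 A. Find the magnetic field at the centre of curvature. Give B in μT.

The Biot–Savart field of a circular arc at its centre is B = μ₀Iφ/(4πR), with φ = 2.007 rad.
B = (4π×10⁻⁷ × 0.988 × 2.007) / (4π × 0.00875) = 2.27×10⁻⁵ T.

B ≈ 22.7 μT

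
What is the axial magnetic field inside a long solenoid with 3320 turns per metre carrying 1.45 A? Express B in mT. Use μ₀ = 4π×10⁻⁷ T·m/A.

B ≈ 6.05 mT

Inside a long solenoid, B = μ₀nI with n = 3320 turns/m.
B = 4π×10⁻⁷ × 3320 × 1.45 = 6.05×10⁻³ T.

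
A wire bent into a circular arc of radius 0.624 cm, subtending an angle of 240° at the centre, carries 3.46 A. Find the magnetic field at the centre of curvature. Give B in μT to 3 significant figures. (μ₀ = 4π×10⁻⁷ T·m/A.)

B ≈ 232 μT

The Biot–Savart field of a circular arc at its centre is B = μ₀Iφ/(4πR), with φ = 4.189 rad.
B = (4π×10⁻⁷ × 3.46 × 4.189) / (4π × 0.00624) = 2.32×10⁻⁴ T.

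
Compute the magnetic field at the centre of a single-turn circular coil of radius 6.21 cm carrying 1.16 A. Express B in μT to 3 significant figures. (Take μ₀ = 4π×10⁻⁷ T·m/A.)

B ≈ 11.7 μT

At the centre of a circular loop the Biot–Savart law gives B = μ₀I/(2R).
B = (4π×10⁻⁷ × 1.16) / (2 × 0.0621) = 1.17×10⁻⁵ T.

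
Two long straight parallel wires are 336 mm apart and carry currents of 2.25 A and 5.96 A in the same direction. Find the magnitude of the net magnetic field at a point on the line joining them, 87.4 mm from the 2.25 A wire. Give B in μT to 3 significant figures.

Each long wire gives B = μ₀I/(2πd). Distances are d₁ = 0.0874 m and d₂ = 0.2486 m.
B₁ = 5.15×10⁻⁶ T, B₂ = 4.79×10⁻⁶ T.
Between parallel currents the two contributions point in opposite directions, so they subtract. B = |B₁ − B₂| = |5.15×10⁻⁶ − 4.79×10⁻⁶| = 3.54×10⁻⁷ T.

B ≈ 0.354 μT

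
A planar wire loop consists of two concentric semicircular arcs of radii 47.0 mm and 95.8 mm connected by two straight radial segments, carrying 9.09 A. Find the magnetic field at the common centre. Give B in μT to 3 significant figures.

The radial connectors point toward the centre, so dl × r̂ = 0 and they contribute nothing.
Each semicircle gives μ₀I/(4R): inner arc 6.08×10⁻⁵ T, outer arc 2.98×10⁻⁵ T.
The two arcs carry current in opposite angular senses, so their fields oppose: B = |6.08×10⁻⁵ − 2.98×10⁻⁵| = 3.10×10⁻⁵ T.

B ≈ 31.0 μT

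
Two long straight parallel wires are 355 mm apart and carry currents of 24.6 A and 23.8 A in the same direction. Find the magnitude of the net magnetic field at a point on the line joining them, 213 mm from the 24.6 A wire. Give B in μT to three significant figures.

Each long wire gives B = μ₀I/(2πd). Distances are d₁ = 0.213 m and d₂ = 0.142 m.
B₁ = 2.31×10⁻⁵ T, B₂ = 3.35×10⁻⁵ T.
Between parallel currents the two contributions point in opposite directions, so they subtract. B = |B₁ − B₂| = |2.31×10⁻⁵ − 3.35×10⁻⁵| = 1.04×10⁻⁵ T.

B ≈ 10.4 μT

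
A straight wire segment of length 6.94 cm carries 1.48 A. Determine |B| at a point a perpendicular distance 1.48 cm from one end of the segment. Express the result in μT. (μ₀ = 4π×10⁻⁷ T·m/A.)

For a finite straight segment, B = (μ₀I/4πd)(sinθ₁ + sinθ₂), where θ₁, θ₂ are the angles from the perpendicular to each end.
The perpendicular foot is at one end, so the two end-offsets along the wire are 0 and L = 0.0694 m.
sinθ₁ = 0/√(0²+0.0148²) = 0.0000; sinθ₂ = 0.0694/√(0.0694²+0.0148²) = 0.9780.
B = (4π×10⁻⁷ × 1.48) / (4π × 0.0148) × (0.0000 + 0.9780) = 9.78×10⁻⁶ T.

B ≈ 9.78 μT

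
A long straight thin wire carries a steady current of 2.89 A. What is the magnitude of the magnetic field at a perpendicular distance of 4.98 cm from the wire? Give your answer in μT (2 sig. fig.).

For an infinitely long straight wire, B = μ₀I/(2πd).
B = (4π×10⁻⁷ × 2.89) / (2π × 0.0498) = 1.16×10⁻⁵ T.

B ≈ 12 μT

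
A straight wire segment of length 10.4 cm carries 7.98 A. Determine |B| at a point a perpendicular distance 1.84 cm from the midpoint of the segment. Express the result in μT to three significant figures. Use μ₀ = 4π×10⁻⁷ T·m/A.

For a finite straight segment, B = (μ₀I/4πd)(sinθ₁ + sinθ₂), where θ₁, θ₂ are the angles from the perpendicular to each end.
The perpendicular from the point meets the wire at its midpoint, so each end is L/2 = 0.052 m away along the wire.
sinθ₁ = 0.052/√(0.052²+0.0184²) = 0.9427; sinθ₂ = 0.052/√(0.052²+0.0184²) = 0.9427.
B = (4π×10⁻⁷ × 7.98) / (4π × 0.0184) × (0.9427 + 0.9427) = 8.18×10⁻⁵ T.

B ≈ 81.8 μT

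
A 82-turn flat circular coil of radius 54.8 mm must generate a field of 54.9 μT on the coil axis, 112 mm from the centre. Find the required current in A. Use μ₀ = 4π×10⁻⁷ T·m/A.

For an N-turn coil, B = Nμ₀IR²/[2(R²+z²)^(3/2)] with R = 0.0548 m, z = 0.112 m, so I = 2B(R²+z²)^(3/2)/(Nμ₀R²) = 2 × 5.49×10⁻⁵ × 1.94×10⁻³ / (82 × 4π×10⁻⁷ × 0.003003) = 0.688 A.

I ≈ 0.688 A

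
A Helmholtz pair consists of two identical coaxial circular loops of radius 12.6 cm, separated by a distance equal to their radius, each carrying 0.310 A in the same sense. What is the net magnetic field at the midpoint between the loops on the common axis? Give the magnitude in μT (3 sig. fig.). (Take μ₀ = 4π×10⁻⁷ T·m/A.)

Each loop contributes B = μ₀IR²/[2(R²+z²)^(3/2)] on the axis, with z measured from that loop.
Loop 1 (z = 0.063 m): B₁ = 1.11×10⁻⁶ T. Loop 2 (z = 0.063 m): B₂ = 1.11×10⁻⁶ T.
The fields add: B = B₁ + B₂ = 2.21×10⁻⁶ T.

B ≈ 2.21 μT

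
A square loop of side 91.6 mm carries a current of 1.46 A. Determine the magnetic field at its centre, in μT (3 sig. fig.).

Each side is a finite straight segment at perpendicular distance d = a/(2 tan(π/4)) = 0.0458 m from the centre, with end-angles ±π/4.
One side contributes B₁ = (μ₀I/4πd)·2 sin(π/4) = 4.51×10⁻⁶ T.
All 4 sides add in the same direction: B = 4 × 4.51×10⁻⁶ = 1.80×10⁻⁵ T.

B ≈ 18.0 μT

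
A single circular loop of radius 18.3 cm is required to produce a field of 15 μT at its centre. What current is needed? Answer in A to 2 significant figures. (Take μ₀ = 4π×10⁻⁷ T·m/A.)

At the centre of a circular loop B = μ₀I/(2R), so I = 2RB/μ₀.
With R = 0.183 m, I = 2 × 0.183 × 1.50×10⁻⁵ / (4π×10⁻⁷) = 4.37 A.

I ≈ 4.4 A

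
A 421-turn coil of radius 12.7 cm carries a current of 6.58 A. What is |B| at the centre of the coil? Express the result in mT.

B ≈ 13.7 mT

For an N-turn flat coil, B = Nμ₀I/(2R) with R = 0.127 m.
B = 421 × 3.26×10⁻⁵ T = 1.37×10⁻² T.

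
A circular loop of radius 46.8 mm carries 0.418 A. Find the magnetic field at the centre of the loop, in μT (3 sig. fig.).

B ≈ 5.61 μT

At the centre of a circular loop the Biot–Savart law gives B = μ₀I/(2R).
B = (4π×10⁻⁷ × 0.418) / (2 × 0.0468) = 5.61×10⁻⁶ T.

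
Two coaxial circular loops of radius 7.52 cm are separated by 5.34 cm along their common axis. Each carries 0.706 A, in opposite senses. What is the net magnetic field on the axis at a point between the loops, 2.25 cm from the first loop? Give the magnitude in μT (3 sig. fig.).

B ≈ 0.519 μT

Each loop contributes B = μ₀IR²/[2(R²+z²)^(3/2)] on the axis, with z measured from that loop.
Loop 1 (z = 0.0225 m): B₁ = 5.19×10⁻⁶ T. Loop 2 (z = 0.0309 m): B₂ = 4.67×10⁻⁶ T.
The fields oppose: B = |B₁ − B₂| = 5.19×10⁻⁷ T.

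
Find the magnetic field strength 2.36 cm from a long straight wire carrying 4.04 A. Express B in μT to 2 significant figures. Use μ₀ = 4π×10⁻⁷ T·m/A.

B ≈ 34 μT

For an infinitely long straight wire, B = μ₀I/(2πd).
B = (4π×10⁻⁷ × 4.04) / (2π × 0.0236) = 3.42×10⁻⁵ T.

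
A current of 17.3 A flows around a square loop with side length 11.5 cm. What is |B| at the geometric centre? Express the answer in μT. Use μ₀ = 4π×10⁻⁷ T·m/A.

Each side is a finite straight segment at perpendicular distance d = a/(2 tan(π/4)) = 0.0575 m from the centre, with end-angles ±π/4.
One side contributes B₁ = (μ₀I/4πd)·2 sin(π/4) = 4.25×10⁻⁵ T.
All 4 sides add in the same direction: B = 4 × 4.25×10⁻⁵ = 1.70×10⁻⁴ T.

B ≈ 170 μT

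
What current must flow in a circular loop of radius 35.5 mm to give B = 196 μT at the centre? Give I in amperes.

At the centre of a circular loop B = μ₀I/(2R), so I = 2RB/μ₀.
With R = 0.0355 m, I = 2 × 0.0355 × 1.96×10⁻⁴ / (4π×10⁻⁷) = 11.1 A.

I ≈ 11.1 A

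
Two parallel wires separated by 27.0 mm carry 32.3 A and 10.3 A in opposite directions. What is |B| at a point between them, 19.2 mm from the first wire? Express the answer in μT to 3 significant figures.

B ≈ 601 μT

Each long wire gives B = μ₀I/(2πd). Distances are d₁ = 0.0192 m and d₂ = 0.0078 m.
B₁ = 3.36×10⁻⁴ T, B₂ = 2.64×10⁻⁴ T.
Between antiparallel currents both contributions point the same way, so they add. B = B₁ + B₂ = 3.36×10⁻⁴ + 2.64×10⁻⁴ = 6.01×10⁻⁴ T.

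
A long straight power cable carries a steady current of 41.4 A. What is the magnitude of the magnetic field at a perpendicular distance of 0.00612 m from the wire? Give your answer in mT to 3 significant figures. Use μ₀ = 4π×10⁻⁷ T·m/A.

B ≈ 1.35 mT

For an infinitely long straight wire, B = μ₀I/(2πd).
B = (4π×10⁻⁷ × 41.4) / (2π × 0.00612) = 1.35×10⁻³ T.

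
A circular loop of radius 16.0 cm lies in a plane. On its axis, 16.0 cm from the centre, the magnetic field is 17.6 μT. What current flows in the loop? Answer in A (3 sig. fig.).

On the axis of a loop, B = μ₀IR²/[2(R²+z²)^(3/2)], so I = 2B(R²+z²)^(3/2)/(μ₀R²).
R² + z² = 0.0256 + 0.0256 = 0.0512 m²; raised to 3/2 gives 1.16×10⁻² m³.
I = 2 × 1.76×10⁻⁵ × 1.16×10⁻² / (1.26×10⁻⁶ × 0.0256) = 12.7 A.

I ≈ 12.7 A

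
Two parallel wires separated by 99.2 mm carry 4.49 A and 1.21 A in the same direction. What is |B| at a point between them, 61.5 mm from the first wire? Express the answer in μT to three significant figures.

B ≈ 8.18 μT

Each long wire gives B = μ₀I/(2πd). Distances are d₁ = 0.0615 m and d₂ = 0.0377 m.
B₁ = 1.46×10⁻⁵ T, B₂ = 6.42×10⁻⁶ T.
Between parallel currents the two contributions point in opposite directions, so they subtract. B = |B₁ − B₂| = |1.46×10⁻⁵ − 6.42×10⁻⁶| = 8.18×10⁻⁶ T.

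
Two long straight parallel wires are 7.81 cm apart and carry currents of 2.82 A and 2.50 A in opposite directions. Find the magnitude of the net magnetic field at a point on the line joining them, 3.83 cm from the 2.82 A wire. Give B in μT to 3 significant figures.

B ≈ 27.3 μT

Each long wire gives B = μ₀I/(2πd). Distances are d₁ = 0.0383 m and d₂ = 0.0398 m.
B₁ = 1.47×10⁻⁵ T, B₂ = 1.26×10⁻⁵ T.
Between antiparallel currents both contributions point the same way, so they add. B = B₁ + B₂ = 1.47×10⁻⁵ + 1.26×10⁻⁵ = 2.73×10⁻⁵ T.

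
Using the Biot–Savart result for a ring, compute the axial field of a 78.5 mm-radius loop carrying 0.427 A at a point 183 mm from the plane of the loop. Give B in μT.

B ≈ 0.209 μT

On the axis of a circular loop, B = μ₀IR² / [2(R²+z²)^(3/2)].
R² + z² = (0.0785)² + (0.183)² = 0.03965 m², and (R²+z²)^(3/2) = 7.90×10⁻³ m³.
B = (4π×10⁻⁷ × 0.427 × 0.006162) / (2 × 7.90×10⁻³) = 2.09×10⁻⁷ T.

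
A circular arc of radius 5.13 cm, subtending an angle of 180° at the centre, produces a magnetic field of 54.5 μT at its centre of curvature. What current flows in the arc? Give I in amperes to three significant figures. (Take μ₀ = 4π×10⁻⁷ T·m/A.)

For a circular arc, B = μ₀Iφ/(4πR) with φ in radians; here φ = 3.142 rad.
So I = 4πRB/(μ₀φ) = 4π × 0.0513 × 5.45×10⁻⁵ / (4π×10⁻⁷ × 3.142) = 8.90 A.

I ≈ 8.90 A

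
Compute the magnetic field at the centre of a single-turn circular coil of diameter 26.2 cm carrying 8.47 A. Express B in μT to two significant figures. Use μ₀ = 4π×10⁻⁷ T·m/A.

At the centre of a circular loop the Biot–Savart law gives B = μ₀I/(2R) (so R = 0.131 m).
B = (4π×10⁻⁷ × 8.47) / (2 × 0.131) = 4.06×10⁻⁵ T.

B ≈ 41 μT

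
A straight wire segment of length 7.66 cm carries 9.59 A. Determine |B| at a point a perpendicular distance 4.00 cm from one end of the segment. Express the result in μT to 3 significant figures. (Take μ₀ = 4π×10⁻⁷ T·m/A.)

For a finite straight segment, B = (μ₀I/4πd)(sinθ₁ + sinθ₂), where θ₁, θ₂ are the angles from the perpendicular to each end.
The perpendicular foot is at one end, so the two end-offsets along the wire are 0 and L = 0.0766 m.
sinθ₁ = 0/√(0²+0.04²) = 0.0000; sinθ₂ = 0.0766/√(0.0766²+0.04²) = 0.8864.
B = (4π×10⁻⁷ × 9.59) / (4π × 0.04) × (0.0000 + 0.8864) = 2.13×10⁻⁵ T.

B ≈ 21.3 μT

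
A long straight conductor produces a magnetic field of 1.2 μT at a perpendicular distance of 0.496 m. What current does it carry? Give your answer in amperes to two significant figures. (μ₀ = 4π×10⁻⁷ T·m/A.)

For a long straight wire B = μ₀I/(2πd), so I = 2πdB/μ₀.
I = 2π × 0.496 × 1.20×10⁻⁶ / (4π×10⁻⁷) = 2.98 A.

I ≈ 3.0 A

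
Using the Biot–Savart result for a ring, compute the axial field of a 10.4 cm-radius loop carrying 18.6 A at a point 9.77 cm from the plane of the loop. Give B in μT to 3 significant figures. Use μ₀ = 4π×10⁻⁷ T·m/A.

On the axis of a circular loop, B = μ₀IR² / [2(R²+z²)^(3/2)].
R² + z² = (0.104)² + (0.0977)² = 0.02036 m², and (R²+z²)^(3/2) = 2.91×10⁻³ m³.
B = (4π×10⁻⁷ × 18.6 × 0.01082) / (2 × 2.91×10⁻³) = 4.35×10⁻⁵ T.

B ≈ 43.5 μT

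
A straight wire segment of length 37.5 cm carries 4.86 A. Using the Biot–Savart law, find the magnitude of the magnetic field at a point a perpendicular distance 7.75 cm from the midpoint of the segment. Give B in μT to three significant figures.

B ≈ 11.6 μT

For a finite straight segment, B = (μ₀I/4πd)(sinθ₁ + sinθ₂), where θ₁, θ₂ are the angles from the perpendicular to each end.
The perpendicular from the point meets the wire at its midpoint, so each end is L/2 = 0.1875 m away along the wire.
sinθ₁ = 0.1875/√(0.1875²+0.0775²) = 0.9242; sinθ₂ = 0.1875/√(0.1875²+0.0775²) = 0.9242.
B = (4π×10⁻⁷ × 4.86) / (4π × 0.0775) × (0.9242 + 0.9242) = 1.16×10⁻⁵ T.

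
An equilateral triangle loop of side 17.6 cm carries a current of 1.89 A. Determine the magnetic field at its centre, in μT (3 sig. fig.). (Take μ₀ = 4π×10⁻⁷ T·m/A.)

Each side is a finite straight segment at perpendicular distance d = a/(2 tan(π/3)) = 0.05081 m from the centre, with end-angles ±π/3.
One side contributes B₁ = (μ₀I/4πd)·2 sin(π/3) = 6.44×10⁻⁶ T.
All 3 sides add in the same direction: B = 3 × 6.44×10⁻⁶ = 1.93×10⁻⁵ T.

B ≈ 19.3 μT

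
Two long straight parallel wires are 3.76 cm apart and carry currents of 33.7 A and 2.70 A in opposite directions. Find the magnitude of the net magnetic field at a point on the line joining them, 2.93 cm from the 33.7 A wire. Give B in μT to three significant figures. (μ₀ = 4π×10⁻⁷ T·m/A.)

Each long wire gives B = μ₀I/(2πd). Distances are d₁ = 0.0293 m and d₂ = 0.0083 m.
B₁ = 2.30×10⁻⁴ T, B₂ = 6.51×10⁻⁵ T.
Between antiparallel currents both contributions point the same way, so they add. B = B₁ + B₂ = 2.30×10⁻⁴ + 6.51×10⁻⁵ = 2.95×10⁻⁴ T.

B ≈ 295 μT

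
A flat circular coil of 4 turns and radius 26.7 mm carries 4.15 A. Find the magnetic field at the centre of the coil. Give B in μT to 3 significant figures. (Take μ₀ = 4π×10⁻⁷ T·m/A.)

B ≈ 391 μT

For an N-turn flat coil, B = Nμ₀I/(2R) with R = 0.0267 m.
B = 4 × 9.77×10⁻⁵ T = 3.91×10⁻⁴ T.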